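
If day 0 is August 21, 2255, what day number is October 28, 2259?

Aug 21, 2255 → Aug 21, 2256: 366 days (Feb 29, 2256 is in that span).
Aug 21, 2256 → Aug 21, 2257: 365 days.
Aug 21, 2257 → Aug 21, 2258: 365 days.
Aug 21, 2258 → Aug 21, 2259: 365 days.
Aug 21, 2259 → Sep 21, 2259: 31 days (August has 31).
Sep 21, 2259 → Oct 21, 2259: 30 days (September has 30).
Oct 21, 2259 → Oct 28, 2259: 7 days.
Total: 1529 days.

1529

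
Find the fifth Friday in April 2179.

April 1, 2179 is a Thursday.
The first Friday is therefore April 2 (1 days later).
The fifth Friday is 2 + 4×7 = April 30.

April 30, 2179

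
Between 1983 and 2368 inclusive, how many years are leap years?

94

Multiples of 4 in [1983,2368]: 97.
Of those, multiples of 100: 4 (not leap unless ÷400).
Multiples of 400: 1.
Leap years = 97 − 4 + 1 = 94.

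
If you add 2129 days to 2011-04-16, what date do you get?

+366 (one year; includes Feb 29, 2012) → Apr 16, 2012 (1763 left).
+365 (one year) → Apr 16, 2013 (1398 left).
+365 (one year) → Apr 16, 2014 (1033 left).
+365 (one year) → Apr 16, 2015 (668 left).
+366 (one year; includes Feb 29, 2016) → Apr 16, 2016 (302 left).
Apr has 30 days: +15 → May 1, 2016 (287 left).
May has 31 days: +31 → Jun 1, 2016 (256 left).
Jun has 30 days: +30 → Jul 1, 2016 (226 left).
Jul has 31 days: +31 → Aug 1, 2016 (195 left).
Aug has 31 days: +31 → Sep 1, 2016 (164 left).
Sep has 30 days: +30 → Oct 1, 2016 (134 left).
Oct has 31 days: +31 → Nov 1, 2016 (103 left).
Nov has 30 days: +30 → Dec 1, 2016 (73 left).
Dec has 31 days: +31 → Jan 1, 2017 (42 left).
Jan has 31 days: +31 → Feb 1, 2017 (11 left).
+11 → Feb 12, 2017.

February 12, 2017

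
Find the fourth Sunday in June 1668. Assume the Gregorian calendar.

June 24, 1668

June 1, 1668 is a Friday.
The first Sunday is therefore June 3 (2 days later).
The fourth Sunday is 3 + 3×7 = June 24.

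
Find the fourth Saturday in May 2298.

May 28, 2298

May 1, 2298 is a Sunday.
The first Saturday is therefore May 7 (6 days later).
The fourth Saturday is 7 + 3×7 = May 28.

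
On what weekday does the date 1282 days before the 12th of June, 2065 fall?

Thursday

First find the weekday of Jun 12, 2065. Doomsday rule: the anchor day for the 2000s is Tuesday. For year 65: 65÷12 = 5 r 5, and 5÷4 = 1, so 5+5+1 = 11.
Tuesday + 11 ≡ Saturday — that's 2065's doomsday.
In June the doomsday date is Jun 6.
Jun 12 is 6 days after Jun 6; 6 mod 7 = 6, so Saturday + 6 = Friday.
1282 mod 7 = 1, so 1282 days before a Friday is Friday − 1 = Thursday.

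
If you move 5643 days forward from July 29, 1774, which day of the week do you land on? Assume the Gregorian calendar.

First find the weekday of Jul 29, 1774. Doomsday rule: the anchor day for the 1700s is Sunday. For year 74: 74÷12 = 6 r 2, and 2÷4 = 0, so 6+2+0 = 8.
Sunday + 8 ≡ Monday — that's 1774's doomsday.
In July the doomsday date is Jul 11.
Jul 29 is 18 days after Jul 11; 18 mod 7 = 4, so Monday + 4 = Friday.
5643 mod 7 = 1, so 5643 days after a Friday is Friday + 1 = Saturday.

Saturday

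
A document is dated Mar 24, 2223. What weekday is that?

Monday

Doomsday rule: the anchor day for the 2200s is Friday. For year 23: 23÷12 = 1 r 11, and 11÷4 = 2, so 1+11+2 = 14.
Friday + 14 ≡ Friday — that's 2223's doomsday.
In March the doomsday date is Mar 14.
Mar 24 is 10 days after Mar 14; 10 mod 7 = 3, so Friday + 3 = Monday.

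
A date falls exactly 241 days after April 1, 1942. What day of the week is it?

Saturday

First find the weekday of Apr 1, 1942. Doomsday rule: the anchor day for the 1900s is Wednesday. For year 42: 42÷12 = 3 r 6, and 6÷4 = 1, so 3+6+1 = 10.
Wednesday + 10 ≡ Saturday — that's 1942's doomsday.
In April the doomsday date is Apr 4.
Apr 1 is 3 days before Apr 4; 3 mod 7 = 3, so Saturday − 3 = Wednesday.
241 mod 7 = 3, so 241 days after a Wednesday is Wednesday + 3 = Saturday.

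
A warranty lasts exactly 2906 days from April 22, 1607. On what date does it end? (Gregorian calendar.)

+366 (one year; includes Feb 29, 1608) → Apr 22, 1608 (2540 left).
+365 (one year) → Apr 22, 1609 (2175 left).
+365 (one year) → Apr 22, 1610 (1810 left).
+365 (one year) → Apr 22, 1611 (1445 left).
+366 (one year; includes Feb 29, 1612) → Apr 22, 1612 (1079 left).
+365 (one year) → Apr 22, 1613 (714 left).
+365 (one year) → Apr 22, 1614 (349 left).
Apr has 30 days: +9 → May 1, 1614 (340 left).
May has 31 days: +31 → Jun 1, 1614 (309 left).
Jun has 30 days: +30 → Jul 1, 1614 (279 left).
Jul has 31 days: +31 → Aug 1, 1614 (248 left).
Aug has 31 days: +31 → Sep 1, 1614 (217 left).
Sep has 30 days: +30 → Oct 1, 1614 (187 left).
Oct has 31 days: +31 → Nov 1, 1614 (156 left).
Nov has 30 days: +30 → Dec 1, 1614 (126 left).
Dec has 31 days: +31 → Jan 1, 1615 (95 left).
Jan has 31 days: +31 → Feb 1, 1615 (64 left).
Feb has 28 days: +28 → Mar 1, 1615 (36 left).
Mar has 31 days: +31 → Apr 1, 1615 (5 left).
+5 → Apr 6, 1615.

April 6, 1615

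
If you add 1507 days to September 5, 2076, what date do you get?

October 21, 2080

+365 (one year) → Sep 5, 2077 (1142 left).
+365 (one year) → Sep 5, 2078 (777 left).
+365 (one year) → Sep 5, 2079 (412 left).
+366 (one year; includes Feb 29, 2080) → Sep 5, 2080 (46 left).
Sep has 30 days: +26 → Oct 1, 2080 (20 left).
+20 → Oct 21, 2080.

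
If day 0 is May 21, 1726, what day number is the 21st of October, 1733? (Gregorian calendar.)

2710

May 21, 1726 → May 21, 1727: 365 days.
May 21, 1727 → May 21, 1728: 366 days (Feb 29, 1728 is in that span).
May 21, 1728 → May 21, 1729: 365 days.
May 21, 1729 → May 21, 1730: 365 days.
May 21, 1730 → May 21, 1731: 365 days.
May 21, 1731 → May 21, 1732: 366 days (Feb 29, 1732 is in that span).
May 21, 1732 → May 21, 1733: 365 days.
May 21, 1733 → Jun 21, 1733: 31 days (May has 31).
Jun 21, 1733 → Jul 21, 1733: 30 days (June has 30).
Jul 21, 1733 → Aug 21, 1733: 31 days (July has 31).
Aug 21, 1733 → Sep 21, 1733: 31 days (August has 31).
Sep 21, 1733 → Oct 21, 1733: 30 days.
Total: 2710 days.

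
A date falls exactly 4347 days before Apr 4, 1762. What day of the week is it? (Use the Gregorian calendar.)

Sunday

Apr 4, 1762 is a Sunday.
4347 mod 7 = 0, so 4347 days before a Sunday is Sunday − 0 = Sunday.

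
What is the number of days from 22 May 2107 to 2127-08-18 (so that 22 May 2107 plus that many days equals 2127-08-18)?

May 22, 2107 → May 22, 2108: 366 days (Feb 29, 2108 is in that span).
May 22, 2108 → May 22, 2109: 365 days.
May 22, 2109 → May 22, 2110: 365 days.
May 22, 2110 → May 22, 2111: 365 days.
May 22, 2111 → May 22, 2112: 366 days (Feb 29, 2112 is in that span).
May 22, 2112 → May 22, 2113: 365 days.
May 22, 2113 → May 22, 2114: 365 days.
May 22, 2114 → May 22, 2115: 365 days.
May 22, 2115 → May 22, 2116: 366 days (Feb 29, 2116 is in that span).
May 22, 2116 → May 22, 2117: 365 days.
May 22, 2117 → May 22, 2118: 365 days.
May 22, 2118 → May 22, 2119: 365 days.
May 22, 2119 → May 22, 2120: 366 days (Feb 29, 2120 is in that span).
May 22, 2120 → May 22, 2121: 365 days.
May 22, 2121 → May 22, 2122: 365 days.
May 22, 2122 → May 22, 2123: 365 days.
May 22, 2123 → May 22, 2124: 366 days (Feb 29, 2124 is in that span).
May 22, 2124 → May 22, 2125: 365 days.
May 22, 2125 → May 22, 2126: 365 days.
May 22, 2126 → May 22, 2127: 365 days.
May 22, 2127 → Jun 22, 2127: 31 days (May has 31).
Jun 22, 2127 → Jul 22, 2127: 30 days (June has 30).
Jul 22, 2127 → Aug 18, 2127: 27 days.
Total: 7393 days.

7393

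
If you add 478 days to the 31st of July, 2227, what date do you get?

November 20, 2228

+366 (one year; includes Feb 29, 2228) → Jul 31, 2228 (112 left).
Jul has 31 days: +1 → Aug 1, 2228 (111 left).
Aug has 31 days: +31 → Sep 1, 2228 (80 left).
Sep has 30 days: +30 → Oct 1, 2228 (50 left).
Oct has 31 days: +31 → Nov 1, 2228 (19 left).
+19 → Nov 20, 2228.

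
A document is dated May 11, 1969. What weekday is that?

Sunday

Doomsday rule: the anchor day for the 1900s is Wednesday. For year 69: 69÷12 = 5 r 9, and 9÷4 = 2, so 5+9+2 = 16.
Wednesday + 16 ≡ Friday — that's 1969's doomsday.
In May the doomsday date is May 9.
May 11 is 2 days after May 9; 2 mod 7 = 2, so Friday + 2 = Sunday.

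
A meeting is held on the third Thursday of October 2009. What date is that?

October 1, 2009 is a Thursday.
The first Thursday is therefore October 1 (same day).
The third Thursday is 1 + 2×7 = October 15.

October 15, 2009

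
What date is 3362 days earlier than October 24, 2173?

−365 (one year) → Oct 24, 2172 (2997 left).
−366 (one year; includes Feb 29, 2172) → Oct 24, 2171 (2631 left).
−365 (one year) → Oct 24, 2170 (2266 left).
−365 (one year) → Oct 24, 2169 (1901 left).
−365 (one year) → Oct 24, 2168 (1536 left).
−366 (one year; includes Feb 29, 2168) → Oct 24, 2167 (1170 left).
−365 (one year) → Oct 24, 2166 (805 left).
−365 (one year) → Oct 24, 2165 (440 left).
−365 (one year) → Oct 24, 2164 (75 left).
−24 → Sep 30, 2164 (end of Sep, 30 days; 51 left).
−30 → Aug 31, 2164 (end of Aug, 31 days; 21 left).
−21 → Aug 10, 2164.

August 10, 2164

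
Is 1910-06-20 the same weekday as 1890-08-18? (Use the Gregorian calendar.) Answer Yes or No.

From Aug 18, 1890 to Jun 20, 1910 is 7245 days.
7245 mod 7 = 0, so they are the same weekday.
(Aug 18, 1890 is a Monday; Jun 20, 1910 is a Monday.)

Yes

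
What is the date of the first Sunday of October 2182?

October 1, 2182 is a Tuesday.
The first Sunday is therefore October 6 (5 days later).

October 6, 2182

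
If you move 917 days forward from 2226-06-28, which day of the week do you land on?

First find the weekday of Jun 28, 2226. Doomsday rule: the anchor day for the 2200s is Friday. For year 26: 26÷12 = 2 r 2, and 2÷4 = 0, so 2+2+0 = 4.
Friday + 4 ≡ Tuesday — that's 2226's doomsday.
In June the doomsday date is Jun 6.
Jun 28 is 22 days after Jun 6; 22 mod 7 = 1, so Tuesday + 1 = Wednesday.
917 mod 7 = 0, so 917 days after a Wednesday is Wednesday + 0 = Wednesday.

Wednesday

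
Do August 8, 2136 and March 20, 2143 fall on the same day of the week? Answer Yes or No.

Yes

From Aug 8, 2136 to Mar 20, 2143 is 2415 days.
2415 mod 7 = 0, so they are the same weekday.
(Aug 8, 2136 is a Wednesday; Mar 20, 2143 is a Wednesday.)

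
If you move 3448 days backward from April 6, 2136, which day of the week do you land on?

Apr 6, 2136 is a Friday.
3448 mod 7 = 4, so 3448 days before a Friday is Friday − 4 = Monday.

Monday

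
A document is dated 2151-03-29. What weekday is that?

Doomsday rule: the anchor day for the 2100s is Sunday. For year 51: 51÷12 = 4 r 3, and 3÷4 = 0, so 4+3+0 = 7.
Sunday + 7 ≡ Sunday — that's 2151's doomsday.
In March the doomsday date is Mar 14.
Mar 29 is 15 days after Mar 14; 15 mod 7 = 1, so Sunday + 1 = Monday.

Monday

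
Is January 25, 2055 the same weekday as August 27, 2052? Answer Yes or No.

From Aug 27, 2052 to Jan 25, 2055 is 881 days.
881 mod 7 = 6, so they are different weekdays.
(Aug 27, 2052 is a Tuesday; Jan 25, 2055 is a Monday.)

No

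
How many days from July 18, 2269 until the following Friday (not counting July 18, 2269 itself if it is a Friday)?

5

Jul 18, 2269 is a Sunday.
From Sunday to the next Friday is 5 days.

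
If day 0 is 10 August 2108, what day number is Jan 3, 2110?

511

Aug 10, 2108 → Aug 10, 2109: 365 days.
Aug 10, 2109 → Sep 10, 2109: 31 days (August has 31).
Sep 10, 2109 → Oct 10, 2109: 30 days (September has 30).
Oct 10, 2109 → Nov 10, 2109: 31 days (October has 31).
Nov 10, 2109 → Dec 10, 2109: 30 days (November has 30).
Dec 10, 2109 → Jan 3, 2110: 24 days.
Total: 511 days.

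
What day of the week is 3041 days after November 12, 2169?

Wednesday

First find the weekday of Nov 12, 2169. Doomsday rule: the anchor day for the 2100s is Sunday. For year 69: 69÷12 = 5 r 9, and 9÷4 = 2, so 5+9+2 = 16.
Sunday + 16 ≡ Tuesday — that's 2169's doomsday.
In November the doomsday date is Nov 7.
Nov 12 is 5 days after Nov 7; 5 mod 7 = 5, so Tuesday + 5 = Sunday.
3041 mod 7 = 3, so 3041 days after a Sunday is Sunday + 3 = Wednesday.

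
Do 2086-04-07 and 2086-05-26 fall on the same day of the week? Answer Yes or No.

From Apr 7, 2086 to May 26, 2086 is 49 days.
49 mod 7 = 0, so they are the same weekday.
(Apr 7, 2086 is a Sunday; May 26, 2086 is a Sunday.)

Yes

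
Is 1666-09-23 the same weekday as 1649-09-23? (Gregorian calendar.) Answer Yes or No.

Yes

From Sep 23, 1649 to Sep 23, 1666 is 6209 days.
6209 mod 7 = 0, so they are the same weekday.
(Sep 23, 1649 is a Thursday; Sep 23, 1666 is a Thursday.)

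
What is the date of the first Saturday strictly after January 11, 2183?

January 18, 2183

Jan 11, 2183 is a Saturday.
From Saturday to the next Saturday is 7 days.
Jan 11, 2183 + 7 = Jan 18, 2183.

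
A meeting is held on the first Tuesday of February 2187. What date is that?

February 6, 2187

February 1, 2187 is a Thursday.
The first Tuesday is therefore February 6 (5 days later).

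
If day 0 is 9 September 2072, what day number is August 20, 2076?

1441

Sep 9, 2072 → Sep 9, 2073: 365 days.
Sep 9, 2073 → Sep 9, 2074: 365 days.
Sep 9, 2074 → Sep 9, 2075: 365 days.
Sep 9, 2075 → Oct 9, 2075: 30 days (September has 30).
Oct 9, 2075 → Nov 9, 2075: 31 days (October has 31).
Nov 9, 2075 → Dec 9, 2075: 30 days (November has 30).
Dec 9, 2075 → Jan 9, 2076: 31 days (December has 31).
Jan 9, 2076 → Feb 9, 2076: 31 days (January has 31).
Feb 9, 2076 → Mar 9, 2076: 29 days (February has 29).
Mar 9, 2076 → Apr 9, 2076: 31 days (March has 31).
Apr 9, 2076 → May 9, 2076: 30 days (April has 30).
May 9, 2076 → Jun 9, 2076: 31 days (May has 31).
Jun 9, 2076 → Jul 9, 2076: 30 days (June has 30).
Jul 9, 2076 → Aug 9, 2076: 31 days (July has 31).
Aug 9, 2076 → Aug 20, 2076: 11 days.
Total: 1441 days.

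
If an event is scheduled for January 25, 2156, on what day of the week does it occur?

Sunday

Doomsday rule: the anchor day for the 2100s is Sunday. For year 56: 56÷12 = 4 r 8, and 8÷4 = 2, so 4+8+2 = 14.
Sunday + 14 ≡ Sunday — that's 2156's doomsday.
In January the doomsday date is Jan 4 (2156 is a leap year (divisible by 4)).
Jan 25 is 21 days after Jan 4; 21 mod 7 = 0, so Sunday + 0 = Sunday.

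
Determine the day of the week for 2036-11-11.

Doomsday rule: the anchor day for the 2000s is Tuesday. For year 36: 36÷12 = 3 r 0, and 0÷4 = 0, so 3+0+0 = 3.
Tuesday + 3 ≡ Friday — that's 2036's doomsday.
In November the doomsday date is Nov 7.
Nov 11 is 4 days after Nov 7; 4 mod 7 = 4, so Friday + 4 = Tuesday.

Tuesday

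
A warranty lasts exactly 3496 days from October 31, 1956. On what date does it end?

May 28, 1966

+365 (one year) → Oct 31, 1957 (3131 left).
+365 (one year) → Oct 31, 1958 (2766 left).
+365 (one year) → Oct 31, 1959 (2401 left).
+366 (one year; includes Feb 29, 1960) → Oct 31, 1960 (2035 left).
+365 (one year) → Oct 31, 1961 (1670 left).
+365 (one year) → Oct 31, 1962 (1305 left).
+365 (one year) → Oct 31, 1963 (940 left).
+366 (one year; includes Feb 29, 1964) → Oct 31, 1964 (574 left).
+365 (one year) → Oct 31, 1965 (209 left).
Oct has 31 days: +1 → Nov 1, 1965 (208 left).
Nov has 30 days: +30 → Dec 1, 1965 (178 left).
Dec has 31 days: +31 → Jan 1, 1966 (147 left).
Jan has 31 days: +31 → Feb 1, 1966 (116 left).
Feb has 28 days: +28 → Mar 1, 1966 (88 left).
Mar has 31 days: +31 → Apr 1, 1966 (57 left).
Apr has 30 days: +30 → May 1, 1966 (27 left).
+27 → May 28, 1966.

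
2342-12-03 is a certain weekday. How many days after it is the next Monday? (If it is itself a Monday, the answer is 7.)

4

Dec 3, 2342 is a Thursday.
From Thursday to the next Monday is 4 days.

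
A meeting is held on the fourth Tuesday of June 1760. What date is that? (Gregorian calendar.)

June 24, 1760

June 1, 1760 is a Sunday.
The first Tuesday is therefore June 3 (2 days later).
The fourth Tuesday is 3 + 3×7 = June 24.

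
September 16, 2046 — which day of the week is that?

Doomsday rule: the anchor day for the 2000s is Tuesday. For year 46: 46÷12 = 3 r 10, and 10÷4 = 2, so 3+10+2 = 15.
Tuesday + 15 ≡ Wednesday — that's 2046's doomsday.
In September the doomsday date is Sep 5.
Sep 16 is 11 days after Sep 5; 11 mod 7 = 4, so Wednesday + 4 = Sunday.

Sunday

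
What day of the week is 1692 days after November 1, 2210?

Nov 1, 2210 is a Thursday.
1692 mod 7 = 5, so 1692 days after a Thursday is Thursday + 5 = Tuesday.

Tuesday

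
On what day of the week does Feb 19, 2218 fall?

Doomsday rule: the anchor day for the 2200s is Friday. For year 18: 18÷12 = 1 r 6, and 6÷4 = 1, so 1+6+1 = 8.
Friday + 8 ≡ Saturday — that's 2218's doomsday.
In February the doomsday date is Feb 28 (2218 is not a leap year).
Feb 19 is 9 days before Feb 28; 9 mod 7 = 2, so Saturday − 2 = Thursday.

Thursday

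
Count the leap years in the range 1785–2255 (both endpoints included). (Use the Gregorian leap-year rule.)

113

Multiples of 4 in [1785,2255]: 117.
Of those, multiples of 100: 5 (not leap unless ÷400).
Multiples of 400: 1.
Leap years = 117 − 5 + 1 = 113.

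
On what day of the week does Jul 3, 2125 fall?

Doomsday rule: the anchor day for the 2100s is Sunday. For year 25: 25÷12 = 2 r 1, and 1÷4 = 0, so 2+1+0 = 3.
Sunday + 3 ≡ Wednesday — that's 2125's doomsday.
In July the doomsday date is Jul 11.
Jul 3 is 8 days before Jul 11; 8 mod 7 = 1, so Wednesday − 1 = Tuesday.

Tuesday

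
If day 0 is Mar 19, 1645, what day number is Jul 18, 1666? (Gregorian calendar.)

7791

Mar 19, 1645 → Mar 19, 1646: 365 days.
Mar 19, 1646 → Mar 19, 1647: 365 days.
Mar 19, 1647 → Mar 19, 1648: 366 days (Feb 29, 1648 is in that span).
Mar 19, 1648 → Mar 19, 1649: 365 days.
Mar 19, 1649 → Mar 19, 1650: 365 days.
Mar 19, 1650 → Mar 19, 1651: 365 days.
Mar 19, 1651 → Mar 19, 1652: 366 days (Feb 29, 1652 is in that span).
Mar 19, 1652 → Mar 19, 1653: 365 days.
Mar 19, 1653 → Mar 19, 1654: 365 days.
Mar 19, 1654 → Mar 19, 1655: 365 days.
Mar 19, 1655 → Mar 19, 1656: 366 days (Feb 29, 1656 is in that span).
Mar 19, 1656 → Mar 19, 1657: 365 days.
Mar 19, 1657 → Mar 19, 1658: 365 days.
Mar 19, 1658 → Mar 19, 1659: 365 days.
Mar 19, 1659 → Mar 19, 1660: 366 days (Feb 29, 1660 is in that span).
Mar 19, 1660 → Mar 19, 1661: 365 days.
Mar 19, 1661 → Mar 19, 1662: 365 days.
Mar 19, 1662 → Mar 19, 1663: 365 days.
Mar 19, 1663 → Mar 19, 1664: 366 days (Feb 29, 1664 is in that span).
Mar 19, 1664 → Mar 19, 1665: 365 days.
Mar 19, 1665 → Mar 19, 1666: 365 days.
Mar 19, 1666 → Apr 19, 1666: 31 days (March has 31).
Apr 19, 1666 → May 19, 1666: 30 days (April has 30).
May 19, 1666 → Jun 19, 1666: 31 days (May has 31).
Jun 19, 1666 → Jul 18, 1666: 29 days.
Total: 7791 days.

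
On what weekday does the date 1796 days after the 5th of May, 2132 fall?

May 5, 2132 is a Monday.
1796 mod 7 = 4, so 1796 days after a Monday is Monday + 4 = Friday.

Friday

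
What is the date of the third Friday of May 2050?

May 20, 2050

May 1, 2050 is a Sunday.
The first Friday is therefore May 6 (5 days later).
The third Friday is 6 + 2×7 = May 20.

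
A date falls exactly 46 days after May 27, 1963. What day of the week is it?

Friday

May 27, 1963 is a Monday.
46 mod 7 = 4, so 46 days after a Monday is Monday + 4 = Friday.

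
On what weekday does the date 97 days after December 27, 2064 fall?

Friday

First find the weekday of Dec 27, 2064. Doomsday rule: the anchor day for the 2000s is Tuesday. For year 64: 64÷12 = 5 r 4, and 4÷4 = 1, so 5+4+1 = 10.
Tuesday + 10 ≡ Friday — that's 2064's doomsday.
In December the doomsday date is Dec 12.
Dec 27 is 15 days after Dec 12; 15 mod 7 = 1, so Friday + 1 = Saturday.
97 mod 7 = 6, so 97 days after a Saturday is Saturday + 6 = Friday.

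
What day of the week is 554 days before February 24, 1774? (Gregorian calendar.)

First find the weekday of Feb 24, 1774. Doomsday rule: the anchor day for the 1700s is Sunday. For year 74: 74÷12 = 6 r 2, and 2÷4 = 0, so 6+2+0 = 8.
Sunday + 8 ≡ Monday — that's 1774's doomsday.
In February the doomsday date is Feb 28 (1774 is not a leap year).
Feb 24 is 4 days before Feb 28; 4 mod 7 = 4, so Monday − 4 = Thursday.
554 mod 7 = 1, so 554 days before a Thursday is Thursday − 1 = Wednesday.

Wednesday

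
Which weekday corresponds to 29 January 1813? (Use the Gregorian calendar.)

Doomsday rule: the anchor day for the 1800s is Friday. For year 13: 13÷12 = 1 r 1, and 1÷4 = 0, so 1+1+0 = 2.
Friday + 2 ≡ Sunday — that's 1813's doomsday.
In January the doomsday date is Jan 3 (1813 is not a leap year).
Jan 29 is 26 days after Jan 3; 26 mod 7 = 5, so Sunday + 5 = Friday.

Friday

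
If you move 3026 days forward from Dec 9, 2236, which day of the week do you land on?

Dec 9, 2236 is a Friday.
3026 mod 7 = 2, so 3026 days after a Friday is Friday + 2 = Sunday.

Sunday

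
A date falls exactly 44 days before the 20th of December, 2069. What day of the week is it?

Wednesday

First find the weekday of Dec 20, 2069. Doomsday rule: the anchor day for the 2000s is Tuesday. For year 69: 69÷12 = 5 r 9, and 9÷4 = 2, so 5+9+2 = 16.
Tuesday + 16 ≡ Thursday — that's 2069's doomsday.
In December the doomsday date is Dec 12.
Dec 20 is 8 days after Dec 12; 8 mod 7 = 1, so Thursday + 1 = Friday.
44 mod 7 = 2, so 44 days before a Friday is Friday − 2 = Wednesday.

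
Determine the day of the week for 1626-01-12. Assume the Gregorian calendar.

Monday

Doomsday rule: the anchor day for the 1600s is Tuesday. For year 26: 26÷12 = 2 r 2, and 2÷4 = 0, so 2+2+0 = 4.
Tuesday + 4 ≡ Saturday — that's 1626's doomsday.
In January the doomsday date is Jan 3 (1626 is not a leap year).
Jan 12 is 9 days after Jan 3; 9 mod 7 = 2, so Saturday + 2 = Monday.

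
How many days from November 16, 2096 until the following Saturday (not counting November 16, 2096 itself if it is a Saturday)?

Nov 16, 2096 is a Friday.
From Friday to the next Saturday is 1 day.

1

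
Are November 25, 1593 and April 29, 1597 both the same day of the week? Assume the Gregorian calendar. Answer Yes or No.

From Nov 25, 1593 to Apr 29, 1597 is 1251 days.
1251 mod 7 = 5, so they are different weekdays.
(Nov 25, 1593 is a Thursday; Apr 29, 1597 is a Tuesday.)

No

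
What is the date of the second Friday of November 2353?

November 13, 2353

November 1, 2353 is a Sunday.
The first Friday is therefore November 6 (5 days later).
The second Friday is 6 + 1×7 = November 13.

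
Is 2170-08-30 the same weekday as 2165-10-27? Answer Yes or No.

No

From Oct 27, 2165 to Aug 30, 2170 is 1768 days.
1768 mod 7 = 4, so they are different weekdays.
(Oct 27, 2165 is a Sunday; Aug 30, 2170 is a Thursday.)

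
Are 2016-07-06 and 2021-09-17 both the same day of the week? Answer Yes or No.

From Jul 6, 2016 to Sep 17, 2021 is 1899 days.
1899 mod 7 = 2, so they are different weekdays.
(Jul 6, 2016 is a Wednesday; Sep 17, 2021 is a Friday.)

No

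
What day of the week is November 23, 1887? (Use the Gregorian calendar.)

Doomsday rule: the anchor day for the 1800s is Friday. For year 87: 87÷12 = 7 r 3, and 3÷4 = 0, so 7+3+0 = 10.
Friday + 10 ≡ Monday — that's 1887's doomsday.
In November the doomsday date is Nov 7.
Nov 23 is 16 days after Nov 7; 16 mod 7 = 2, so Monday + 2 = Wednesday.

Wednesday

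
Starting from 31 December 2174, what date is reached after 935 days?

+365 (one year) → Dec 31, 2175 (570 left).
+366 (one year; includes Feb 29, 2176) → Dec 31, 2176 (204 left).
Dec has 31 days: +1 → Jan 1, 2177 (203 left).
Jan has 31 days: +31 → Feb 1, 2177 (172 left).
Feb has 28 days: +28 → Mar 1, 2177 (144 left).
Mar has 31 days: +31 → Apr 1, 2177 (113 left).
Apr has 30 days: +30 → May 1, 2177 (83 left).
May has 31 days: +31 → Jun 1, 2177 (52 left).
Jun has 30 days: +30 → Jul 1, 2177 (22 left).
+22 → Jul 23, 2177.

July 23, 2177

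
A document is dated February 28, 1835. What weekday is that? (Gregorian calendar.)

Doomsday rule: the anchor day for the 1800s is Friday. For year 35: 35÷12 = 2 r 11, and 11÷4 = 2, so 2+11+2 = 15.
Friday + 15 ≡ Saturday — that's 1835's doomsday.
In February the doomsday date is Feb 28 (1835 is not a leap year).
Feb 28 is the doomsday itself: Saturday.

Saturday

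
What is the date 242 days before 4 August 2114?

−4 → Jul 31, 2114 (end of Jul, 31 days; 238 left).
−31 → Jun 30, 2114 (end of Jun, 30 days; 207 left).
−30 → May 31, 2114 (end of May, 31 days; 177 left).
−31 → Apr 30, 2114 (end of Apr, 30 days; 146 left).
−30 → Mar 31, 2114 (end of Mar, 31 days; 116 left).
−31 → Feb 28, 2114 (end of Feb, 28 days; 85 left).
−28 → Jan 31, 2114 (end of Jan, 31 days; 57 left).
−31 → Dec 31, 2113 (end of Dec, 31 days; 26 left).
−26 → Dec 5, 2113.

December 5, 2113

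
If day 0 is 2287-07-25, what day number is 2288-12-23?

517

Jul 25, 2287 → Jul 25, 2288: 366 days (Feb 29, 2288 is in that span).
Jul 25, 2288 → Aug 25, 2288: 31 days (July has 31).
Aug 25, 2288 → Sep 25, 2288: 31 days (August has 31).
Sep 25, 2288 → Oct 25, 2288: 30 days (September has 30).
Oct 25, 2288 → Nov 25, 2288: 31 days (October has 31).
Nov 25, 2288 → Dec 23, 2288: 28 days.
Total: 517 days.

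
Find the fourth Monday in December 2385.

December 1, 2385 is a Sunday.
The first Monday is therefore December 2 (1 days later).
The fourth Monday is 2 + 3×7 = December 23.

December 23, 2385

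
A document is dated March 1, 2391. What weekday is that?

Doomsday rule: the anchor day for the 2300s is Wednesday. For year 91: 91÷12 = 7 r 7, and 7÷4 = 1, so 7+7+1 = 15.
Wednesday + 15 ≡ Thursday — that's 2391's doomsday.
In March the doomsday date is Mar 14.
Mar 1 is 13 days before Mar 14; 13 mod 7 = 6, so Thursday − 6 = Friday.

Friday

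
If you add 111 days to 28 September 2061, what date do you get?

Sep has 30 days: +3 → Oct 1, 2061 (108 left).
Oct has 31 days: +31 → Nov 1, 2061 (77 left).
Nov has 30 days: +30 → Dec 1, 2061 (47 left).
Dec has 31 days: +31 → Jan 1, 2062 (16 left).
+16 → Jan 17, 2062.

January 17, 2062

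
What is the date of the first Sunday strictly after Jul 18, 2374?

Jul 18, 2374 is a Thursday.
From Thursday to the next Sunday is 3 days.
Jul 18, 2374 + 3 = Jul 21, 2374.

July 21, 2374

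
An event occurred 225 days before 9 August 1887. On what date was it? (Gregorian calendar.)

−9 → Jul 31, 1887 (end of Jul, 31 days; 216 left).
−31 → Jun 30, 1887 (end of Jun, 30 days; 185 left).
−30 → May 31, 1887 (end of May, 31 days; 155 left).
−31 → Apr 30, 1887 (end of Apr, 30 days; 124 left).
−30 → Mar 31, 1887 (end of Mar, 31 days; 94 left).
−31 → Feb 28, 1887 (end of Feb, 28 days; 63 left).
−28 → Jan 31, 1887 (end of Jan, 31 days; 35 left).
−31 → Dec 31, 1886 (end of Dec, 31 days; 4 left).
−4 → Dec 27, 1886.

December 27, 1886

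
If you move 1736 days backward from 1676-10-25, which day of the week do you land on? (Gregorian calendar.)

Sunday

First find the weekday of Oct 25, 1676. Doomsday rule: the anchor day for the 1600s is Tuesday. For year 76: 76÷12 = 6 r 4, and 4÷4 = 1, so 6+4+1 = 11.
Tuesday + 11 ≡ Saturday — that's 1676's doomsday.
In October the doomsday date is Oct 10.
Oct 25 is 15 days after Oct 10; 15 mod 7 = 1, so Saturday + 1 = Sunday.
1736 mod 7 = 0, so 1736 days before a Sunday is Sunday − 0 = Sunday.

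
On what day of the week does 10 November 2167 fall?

Doomsday rule: the anchor day for the 2100s is Sunday. For year 67: 67÷12 = 5 r 7, and 7÷4 = 1, so 5+7+1 = 13.
Sunday + 13 ≡ Saturday — that's 2167's doomsday.
In November the doomsday date is Nov 7.
Nov 10 is 3 days after Nov 7; 3 mod 7 = 3, so Saturday + 3 = Tuesday.

Tuesday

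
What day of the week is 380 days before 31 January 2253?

Saturday

Jan 31, 2253 is a Monday.
380 mod 7 = 2, so 380 days before a Monday is Monday − 2 = Saturday.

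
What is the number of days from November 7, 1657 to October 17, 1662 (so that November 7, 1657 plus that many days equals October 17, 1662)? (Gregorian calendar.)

1805

Nov 7, 1657 → Nov 7, 1658: 365 days.
Nov 7, 1658 → Nov 7, 1659: 365 days.
Nov 7, 1659 → Nov 7, 1660: 366 days (Feb 29, 1660 is in that span).
Nov 7, 1660 → Nov 7, 1661: 365 days.
Nov 7, 1661 → Dec 7, 1661: 30 days (November has 30).
Dec 7, 1661 → Jan 7, 1662: 31 days (December has 31).
Jan 7, 1662 → Feb 7, 1662: 31 days (January has 31).
Feb 7, 1662 → Mar 7, 1662: 28 days (February has 28).
Mar 7, 1662 → Apr 7, 1662: 31 days (March has 31).
Apr 7, 1662 → May 7, 1662: 30 days (April has 30).
May 7, 1662 → Jun 7, 1662: 31 days (May has 31).
Jun 7, 1662 → Jul 7, 1662: 30 days (June has 30).
Jul 7, 1662 → Aug 7, 1662: 31 days (July has 31).
Aug 7, 1662 → Sep 7, 1662: 31 days (August has 31).
Sep 7, 1662 → Oct 7, 1662: 30 days (September has 30).
Oct 7, 1662 → Oct 17, 1662: 10 days.
Total: 1805 days.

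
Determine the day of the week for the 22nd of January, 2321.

Doomsday rule: the anchor day for the 2300s is Wednesday. For year 21: 21÷12 = 1 r 9, and 9÷4 = 2, so 1+9+2 = 12.
Wednesday + 12 ≡ Monday — that's 2321's doomsday.
In January the doomsday date is Jan 3 (2321 is not a leap year).
Jan 22 is 19 days after Jan 3; 19 mod 7 = 5, so Monday + 5 = Saturday.

Saturday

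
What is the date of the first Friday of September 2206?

September 5, 2206

September 1, 2206 is a Monday.
The first Friday is therefore September 5 (4 days later).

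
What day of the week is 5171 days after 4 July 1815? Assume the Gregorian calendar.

Jul 4, 1815 is a Tuesday.
5171 mod 7 = 5, so 5171 days after a Tuesday is Tuesday + 5 = Sunday.

Sunday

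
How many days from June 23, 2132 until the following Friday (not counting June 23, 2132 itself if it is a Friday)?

Jun 23, 2132 is a Monday.
From Monday to the next Friday is 4 days.

4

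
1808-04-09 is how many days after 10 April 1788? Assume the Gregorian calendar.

Apr 10, 1788 → Apr 10, 1789: 365 days.
Apr 10, 1789 → Apr 10, 1790: 365 days.
Apr 10, 1790 → Apr 10, 1791: 365 days.
Apr 10, 1791 → Apr 10, 1792: 366 days (Feb 29, 1792 is in that span).
Apr 10, 1792 → Apr 10, 1793: 365 days.
Apr 10, 1793 → Apr 10, 1794: 365 days.
Apr 10, 1794 → Apr 10, 1795: 365 days.
Apr 10, 1795 → Apr 10, 1796: 366 days (Feb 29, 1796 is in that span).
Apr 10, 1796 → Apr 10, 1797: 365 days.
Apr 10, 1797 → Apr 10, 1798: 365 days.
Apr 10, 1798 → Apr 10, 1799: 365 days.
Apr 10, 1799 → Apr 10, 1800: 365 days.
Apr 10, 1800 → Apr 10, 1801: 365 days.
Apr 10, 1801 → Apr 10, 1802: 365 days.
Apr 10, 1802 → Apr 10, 1803: 365 days.
Apr 10, 1803 → Apr 10, 1804: 366 days (Feb 29, 1804 is in that span).
Apr 10, 1804 → Apr 10, 1805: 365 days.
Apr 10, 1805 → Apr 10, 1806: 365 days.
Apr 10, 1806 → Apr 10, 1807: 365 days.
Apr 10, 1807 → May 10, 1807: 30 days (April has 30).
May 10, 1807 → Jun 10, 1807: 31 days (May has 31).
Jun 10, 1807 → Jul 10, 1807: 30 days (June has 30).
Jul 10, 1807 → Aug 10, 1807: 31 days (July has 31).
Aug 10, 1807 → Sep 10, 1807: 31 days (August has 31).
Sep 10, 1807 → Oct 10, 1807: 30 days (September has 30).
Oct 10, 1807 → Nov 10, 1807: 31 days (October has 31).
Nov 10, 1807 → Dec 10, 1807: 30 days (November has 30).
Dec 10, 1807 → Jan 10, 1808: 31 days (December has 31).
Jan 10, 1808 → Feb 10, 1808: 31 days (January has 31).
Feb 10, 1808 → Mar 10, 1808: 29 days (February has 29).
Mar 10, 1808 → Apr 9, 1808: 30 days.
Total: 7303 days.

7303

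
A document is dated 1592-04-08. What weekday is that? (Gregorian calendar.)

Doomsday rule: the anchor day for the 1500s is Wednesday. For year 92: 92÷12 = 7 r 8, and 8÷4 = 2, so 7+8+2 = 17.
Wednesday + 17 ≡ Saturday — that's 1592's doomsday.
In April the doomsday date is Apr 4.
Apr 8 is 4 days after Apr 4; 4 mod 7 = 4, so Saturday + 4 = Wednesday.

Wednesday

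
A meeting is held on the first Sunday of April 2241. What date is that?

April 1, 2241 is a Thursday.
The first Sunday is therefore April 4 (3 days later).

April 4, 2241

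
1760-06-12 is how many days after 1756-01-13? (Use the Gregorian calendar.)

1612

Jan 13, 1756 → Jan 13, 1757: 366 days (Feb 29, 1756 is in that span).
Jan 13, 1757 → Jan 13, 1758: 365 days.
Jan 13, 1758 → Jan 13, 1759: 365 days.
Jan 13, 1759 → Jan 13, 1760: 365 days.
Jan 13, 1760 → Feb 13, 1760: 31 days (January has 31).
Feb 13, 1760 → Mar 13, 1760: 29 days (February has 29).
Mar 13, 1760 → Apr 13, 1760: 31 days (March has 31).
Apr 13, 1760 → May 13, 1760: 30 days (April has 30).
May 13, 1760 → Jun 12, 1760: 30 days.
Total: 1612 days.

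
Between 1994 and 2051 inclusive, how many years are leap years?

Multiples of 4 in [1994,2051]: 14.
Of those, multiples of 100: 1 (not leap unless ÷400).
Multiples of 400: 1.
Leap years = 14 − 1 + 1 = 14.

14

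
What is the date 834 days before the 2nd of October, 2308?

June 21, 2306

−366 (one year; includes Feb 29, 2308) → Oct 2, 2307 (468 left).
−365 (one year) → Oct 2, 2306 (103 left).
−2 → Sep 30, 2306 (end of Sep, 30 days; 101 left).
−30 → Aug 31, 2306 (end of Aug, 31 days; 71 left).
−31 → Jul 31, 2306 (end of Jul, 31 days; 40 left).
−31 → Jun 30, 2306 (end of Jun, 30 days; 9 left).
−9 → Jun 21, 2306.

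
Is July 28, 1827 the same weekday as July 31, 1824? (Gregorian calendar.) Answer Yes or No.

Yes

From Jul 31, 1824 to Jul 28, 1827 is 1092 days.
1092 mod 7 = 0, so they are the same weekday.
(Jul 31, 1824 is a Saturday; Jul 28, 1827 is a Saturday.)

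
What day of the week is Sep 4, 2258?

Saturday

Doomsday rule: the anchor day for the 2200s is Friday. For year 58: 58÷12 = 4 r 10, and 10÷4 = 2, so 4+10+2 = 16.
Friday + 16 ≡ Sunday — that's 2258's doomsday.
In September the doomsday date is Sep 5.
Sep 4 is 1 day before Sep 5; 1 mod 7 = 1, so Sunday − 1 = Saturday.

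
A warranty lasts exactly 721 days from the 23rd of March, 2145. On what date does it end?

+365 (one year) → Mar 23, 2146 (356 left).
Mar has 31 days: +9 → Apr 1, 2146 (347 left).
Apr has 30 days: +30 → May 1, 2146 (317 left).
May has 31 days: +31 → Jun 1, 2146 (286 left).
Jun has 30 days: +30 → Jul 1, 2146 (256 left).
Jul has 31 days: +31 → Aug 1, 2146 (225 left).
Aug has 31 days: +31 → Sep 1, 2146 (194 left).
Sep has 30 days: +30 → Oct 1, 2146 (164 left).
Oct has 31 days: +31 → Nov 1, 2146 (133 left).
Nov has 30 days: +30 → Dec 1, 2146 (103 left).
Dec has 31 days: +31 → Jan 1, 2147 (72 left).
Jan has 31 days: +31 → Feb 1, 2147 (41 left).
Feb has 28 days: +28 → Mar 1, 2147 (13 left).
+13 → Mar 14, 2147.

March 14, 2147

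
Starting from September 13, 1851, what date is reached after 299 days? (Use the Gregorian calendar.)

July 8, 1852

Sep has 30 days: +18 → Oct 1, 1851 (281 left).
Oct has 31 days: +31 → Nov 1, 1851 (250 left).
Nov has 30 days: +30 → Dec 1, 1851 (220 left).
Dec has 31 days: +31 → Jan 1, 1852 (189 left).
Jan has 31 days: +31 → Feb 1, 1852 (158 left).
Feb has 29 days: +29 → Mar 1, 1852 (129 left).
Mar has 31 days: +31 → Apr 1, 1852 (98 left).
Apr has 30 days: +30 → May 1, 1852 (68 left).
May has 31 days: +31 → Jun 1, 1852 (37 left).
Jun has 30 days: +30 → Jul 1, 1852 (7 left).
+7 → Jul 8, 1852.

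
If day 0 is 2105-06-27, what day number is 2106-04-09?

Jun 27, 2105 → Jul 27, 2105: 30 days (June has 30).
Jul 27, 2105 → Aug 27, 2105: 31 days (July has 31).
Aug 27, 2105 → Sep 27, 2105: 31 days (August has 31).
Sep 27, 2105 → Oct 27, 2105: 30 days (September has 30).
Oct 27, 2105 → Nov 27, 2105: 31 days (October has 31).
Nov 27, 2105 → Dec 27, 2105: 30 days (November has 30).
Dec 27, 2105 → Jan 27, 2106: 31 days (December has 31).
Jan 27, 2106 → Feb 27, 2106: 31 days (January has 31).
Feb 27, 2106 → Mar 27, 2106: 28 days (February has 28).
Mar 27, 2106 → Apr 9, 2106: 13 days.
Total: 286 days.

286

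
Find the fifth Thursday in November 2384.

November 1, 2384 is a Thursday.
The first Thursday is therefore November 1 (same day).
The fifth Thursday is 1 + 4×7 = November 29.

November 29, 2384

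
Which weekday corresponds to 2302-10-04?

Saturday

Doomsday rule: the anchor day for the 2300s is Wednesday. For year 02: 2÷12 = 0 r 2, and 2÷4 = 0, so 0+2+0 = 2.
Wednesday + 2 ≡ Friday — that's 2302's doomsday.
In October the doomsday date is Oct 10.
Oct 4 is 6 days before Oct 10; 6 mod 7 = 6, so Friday − 6 = Saturday.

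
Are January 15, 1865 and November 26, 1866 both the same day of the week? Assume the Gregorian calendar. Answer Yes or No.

No

From Jan 15, 1865 to Nov 26, 1866 is 680 days.
680 mod 7 = 1, so they are different weekdays.
(Jan 15, 1865 is a Sunday; Nov 26, 1866 is a Monday.)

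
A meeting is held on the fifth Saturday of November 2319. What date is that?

November 1, 2319 is a Saturday.
The first Saturday is therefore November 1 (same day).
The fifth Saturday is 1 + 4×7 = November 29.

November 29, 2319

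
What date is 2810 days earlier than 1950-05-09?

August 29, 1942

−365 (one year) → May 9, 1949 (2445 left).
−365 (one year) → May 9, 1948 (2080 left).
−366 (one year; includes Feb 29, 1948) → May 9, 1947 (1714 left).
−365 (one year) → May 9, 1946 (1349 left).
−365 (one year) → May 9, 1945 (984 left).
−365 (one year) → May 9, 1944 (619 left).
−366 (one year; includes Feb 29, 1944) → May 9, 1943 (253 left).
−9 → Apr 30, 1943 (end of Apr, 30 days; 244 left).
−30 → Mar 31, 1943 (end of Mar, 31 days; 214 left).
−31 → Feb 28, 1943 (end of Feb, 28 days; 183 left).
−28 → Jan 31, 1943 (end of Jan, 31 days; 155 left).
−31 → Dec 31, 1942 (end of Dec, 31 days; 124 left).
−31 → Nov 30, 1942 (end of Nov, 30 days; 93 left).
−30 → Oct 31, 1942 (end of Oct, 31 days; 63 left).
−31 → Sep 30, 1942 (end of Sep, 30 days; 32 left).
−30 → Aug 31, 1942 (end of Aug, 31 days; 2 left).
−2 → Aug 29, 1942.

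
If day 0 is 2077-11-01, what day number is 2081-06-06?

1313

Nov 1, 2077 → Nov 1, 2078: 365 days.
Nov 1, 2078 → Nov 1, 2079: 365 days.
Nov 1, 2079 → Nov 1, 2080: 366 days (Feb 29, 2080 is in that span).
Nov 1, 2080 → Dec 1, 2080: 30 days (November has 30).
Dec 1, 2080 → Jan 1, 2081: 31 days (December has 31).
Jan 1, 2081 → Feb 1, 2081: 31 days (January has 31).
Feb 1, 2081 → Mar 1, 2081: 28 days (February has 28).
Mar 1, 2081 → Apr 1, 2081: 31 days (March has 31).
Apr 1, 2081 → May 1, 2081: 30 days (April has 30).
May 1, 2081 → Jun 1, 2081: 31 days (May has 31).
Jun 1, 2081 → Jun 6, 2081: 5 days.
Total: 1313 days.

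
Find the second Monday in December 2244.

December 9, 2244

December 1, 2244 is a Sunday.
The first Monday is therefore December 2 (1 days later).
The second Monday is 2 + 1×7 = December 9.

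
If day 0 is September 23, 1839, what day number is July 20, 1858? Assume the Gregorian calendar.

Sep 23, 1839 → Sep 23, 1840: 366 days (Feb 29, 1840 is in that span).
Sep 23, 1840 → Sep 23, 1841: 365 days.
Sep 23, 1841 → Sep 23, 1842: 365 days.
Sep 23, 1842 → Sep 23, 1843: 365 days.
Sep 23, 1843 → Sep 23, 1844: 366 days (Feb 29, 1844 is in that span).
Sep 23, 1844 → Sep 23, 1845: 365 days.
Sep 23, 1845 → Sep 23, 1846: 365 days.
Sep 23, 1846 → Sep 23, 1847: 365 days.
Sep 23, 1847 → Sep 23, 1848: 366 days (Feb 29, 1848 is in that span).
Sep 23, 1848 → Sep 23, 1849: 365 days.
Sep 23, 1849 → Sep 23, 1850: 365 days.
Sep 23, 1850 → Sep 23, 1851: 365 days.
Sep 23, 1851 → Sep 23, 1852: 366 days (Feb 29, 1852 is in that span).
Sep 23, 1852 → Sep 23, 1853: 365 days.
Sep 23, 1853 → Sep 23, 1854: 365 days.
Sep 23, 1854 → Sep 23, 1855: 365 days.
Sep 23, 1855 → Sep 23, 1856: 366 days (Feb 29, 1856 is in that span).
Sep 23, 1856 → Sep 23, 1857: 365 days.
Sep 23, 1857 → Oct 23, 1857: 30 days (September has 30).
Oct 23, 1857 → Nov 23, 1857: 31 days (October has 31).
Nov 23, 1857 → Dec 23, 1857: 30 days (November has 30).
Dec 23, 1857 → Jan 23, 1858: 31 days (December has 31).
Jan 23, 1858 → Feb 23, 1858: 31 days (January has 31).
Feb 23, 1858 → Mar 23, 1858: 28 days (February has 28).
Mar 23, 1858 → Apr 23, 1858: 31 days (March has 31).
Apr 23, 1858 → May 23, 1858: 30 days (April has 30).
May 23, 1858 → Jun 23, 1858: 31 days (May has 31).
Jun 23, 1858 → Jul 20, 1858: 27 days.
Total: 6875 days.

6875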